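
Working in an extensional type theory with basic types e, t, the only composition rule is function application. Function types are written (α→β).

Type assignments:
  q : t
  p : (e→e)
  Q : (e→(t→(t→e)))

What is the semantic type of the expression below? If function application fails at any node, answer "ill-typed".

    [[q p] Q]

[q p]: t and (e→e) cannot combine by function application — type clash.

ill-typed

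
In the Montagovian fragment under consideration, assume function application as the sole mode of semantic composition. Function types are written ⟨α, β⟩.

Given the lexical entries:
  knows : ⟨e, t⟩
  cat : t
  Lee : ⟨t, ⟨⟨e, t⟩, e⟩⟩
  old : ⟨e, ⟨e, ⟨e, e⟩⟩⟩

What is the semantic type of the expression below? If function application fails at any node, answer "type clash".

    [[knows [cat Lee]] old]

At [cat Lee], Lee : ⟨t, ⟨⟨e, t⟩, e⟩⟩ takes cat : t, giving ⟨⟨e, t⟩, e⟩.
At [knows [cat Lee]], [cat Lee] : ⟨⟨e, t⟩, e⟩ takes knows : ⟨e, t⟩, giving e.
At [[knows [cat Lee]] old], old : ⟨e, ⟨e, ⟨e, e⟩⟩⟩ takes [knows [cat Lee]] : e, giving ⟨e, ⟨e, e⟩⟩.

⟨e, ⟨e, e⟩⟩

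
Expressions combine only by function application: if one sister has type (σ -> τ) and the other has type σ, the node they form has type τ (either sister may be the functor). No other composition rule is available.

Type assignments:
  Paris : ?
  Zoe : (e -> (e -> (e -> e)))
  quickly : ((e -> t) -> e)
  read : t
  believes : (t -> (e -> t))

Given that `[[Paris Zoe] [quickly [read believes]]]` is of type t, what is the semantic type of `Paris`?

[[Paris Zoe] [quickly [read believes]]] is required to be t. [quickly [read believes]] : e cannot yield t as functor, so [Paris Zoe] : (e -> t).
[Paris Zoe] is required to be (e -> t). Zoe : (e -> (e -> (e -> e))) cannot yield (e -> t) as functor, so Paris : ((e -> (e -> (e -> e))) -> (e -> t)).

((e -> (e -> (e -> e))) -> (e -> t))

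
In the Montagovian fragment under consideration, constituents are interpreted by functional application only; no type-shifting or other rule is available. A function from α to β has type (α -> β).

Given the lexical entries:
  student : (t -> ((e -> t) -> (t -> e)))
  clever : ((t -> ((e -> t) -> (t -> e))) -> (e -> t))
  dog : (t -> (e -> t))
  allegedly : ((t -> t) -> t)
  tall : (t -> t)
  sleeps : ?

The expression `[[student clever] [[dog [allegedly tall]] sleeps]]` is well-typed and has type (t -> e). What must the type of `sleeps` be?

((e -> t) -> ((e -> t) -> (t -> e)))

[[student clever] [[dog [allegedly tall]] sleeps]] is required to be (t -> e). [student clever] : (e -> t) cannot yield (t -> e) as functor, so [[dog [allegedly tall]] sleeps] : ((e -> t) -> (t -> e)).
[[dog [allegedly tall]] sleeps] is required to be ((e -> t) -> (t -> e)). [dog [allegedly tall]] : (e -> t) cannot yield ((e -> t) -> (t -> e)) as functor, so sleeps : ((e -> t) -> ((e -> t) -> (t -> e))).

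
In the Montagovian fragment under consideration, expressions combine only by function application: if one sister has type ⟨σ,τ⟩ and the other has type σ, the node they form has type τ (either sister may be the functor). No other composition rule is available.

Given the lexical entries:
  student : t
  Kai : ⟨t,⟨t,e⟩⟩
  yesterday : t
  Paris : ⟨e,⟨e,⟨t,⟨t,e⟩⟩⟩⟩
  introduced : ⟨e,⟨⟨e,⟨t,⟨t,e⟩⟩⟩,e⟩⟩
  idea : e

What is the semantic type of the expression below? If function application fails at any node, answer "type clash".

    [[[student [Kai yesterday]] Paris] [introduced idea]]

[Kai yesterday]: Kai is ⟨t,⟨t,e⟩⟩, yesterday is t; result ⟨t,e⟩.
[student [Kai yesterday]]: [Kai yesterday] is ⟨t,e⟩, student is t; result e.
[[student [Kai yesterday]] Paris]: Paris is ⟨e,⟨e,⟨t,⟨t,e⟩⟩⟩⟩, [student [Kai yesterday]] is e; result ⟨e,⟨t,⟨t,e⟩⟩⟩.
[introduced idea]: introduced is ⟨e,⟨⟨e,⟨t,⟨t,e⟩⟩⟩,e⟩⟩, idea is e; result ⟨⟨e,⟨t,⟨t,e⟩⟩⟩,e⟩.
[[[student [Kai yesterday]] Paris] [introduced idea]]: [introduced idea] is ⟨⟨e,⟨t,⟨t,e⟩⟩⟩,e⟩, [[student [Kai yesterday]] Paris] is ⟨e,⟨t,⟨t,e⟩⟩⟩; result e.

e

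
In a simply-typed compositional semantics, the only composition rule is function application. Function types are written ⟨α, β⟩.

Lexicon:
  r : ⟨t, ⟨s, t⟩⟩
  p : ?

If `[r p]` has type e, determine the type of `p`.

[r p] is required to be e. r : ⟨t, ⟨s, t⟩⟩ cannot yield e as functor, so p : ⟨⟨t, ⟨s, t⟩⟩, e⟩.

⟨⟨t, ⟨s, t⟩⟩, e⟩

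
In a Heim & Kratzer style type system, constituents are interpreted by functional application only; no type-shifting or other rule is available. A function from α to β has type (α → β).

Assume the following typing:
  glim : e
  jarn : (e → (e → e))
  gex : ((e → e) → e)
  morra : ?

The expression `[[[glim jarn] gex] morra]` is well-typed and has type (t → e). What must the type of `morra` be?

(e → (t → e))

For [[[glim jarn] gex] morra] to have type (t → e) with [[glim jarn] gex] of type e, morra must be the function: morra : (e → (t → e)).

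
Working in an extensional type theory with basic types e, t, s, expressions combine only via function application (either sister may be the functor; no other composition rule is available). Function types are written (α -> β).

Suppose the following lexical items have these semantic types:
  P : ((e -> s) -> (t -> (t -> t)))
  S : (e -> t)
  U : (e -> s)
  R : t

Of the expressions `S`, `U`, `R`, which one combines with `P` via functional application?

U

S : (e -> t) — P needs (e -> s); S needs e; neither fits.
U — combines: P : ((e -> s) -> (t -> (t -> t))) takes U : (e -> s) as argument, giving (t -> (t -> t)).
R : t — P needs (e -> s); R needs nothing (atomic); neither fits.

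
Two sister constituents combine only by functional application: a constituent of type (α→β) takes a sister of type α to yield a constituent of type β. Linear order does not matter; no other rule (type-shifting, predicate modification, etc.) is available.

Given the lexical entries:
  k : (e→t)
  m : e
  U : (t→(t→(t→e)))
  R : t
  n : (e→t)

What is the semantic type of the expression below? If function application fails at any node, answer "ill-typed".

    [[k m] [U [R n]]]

ill-typed

[k m] — k of type (e→t) combines with m of type e: type t.
[R n]: t and (e→t) cannot combine by function application — type clash.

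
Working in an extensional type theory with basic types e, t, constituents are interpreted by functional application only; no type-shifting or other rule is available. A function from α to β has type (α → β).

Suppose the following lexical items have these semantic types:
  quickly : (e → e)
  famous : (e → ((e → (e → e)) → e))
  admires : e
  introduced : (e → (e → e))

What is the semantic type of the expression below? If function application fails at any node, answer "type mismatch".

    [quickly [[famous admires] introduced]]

[famous admires]: (e → ((e → (e → e)) → e)) applied to e yields ((e → (e → e)) → e).
[[famous admires] introduced]: ((e → (e → e)) → e) applied to (e → (e → e)) yields e.
[quickly [[famous admires] introduced]]: (e → e) applied to e yields e.

e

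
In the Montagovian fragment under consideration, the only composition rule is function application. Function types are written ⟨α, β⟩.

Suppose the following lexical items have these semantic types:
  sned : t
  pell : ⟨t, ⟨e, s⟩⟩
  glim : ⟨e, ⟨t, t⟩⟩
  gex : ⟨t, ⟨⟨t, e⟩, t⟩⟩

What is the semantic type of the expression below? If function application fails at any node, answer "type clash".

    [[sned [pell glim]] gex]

At [pell glim]: neither ⟨t, ⟨e, s⟩⟩ nor ⟨e, ⟨t, t⟩⟩ can take the other as argument; the node is ill-typed.

type clash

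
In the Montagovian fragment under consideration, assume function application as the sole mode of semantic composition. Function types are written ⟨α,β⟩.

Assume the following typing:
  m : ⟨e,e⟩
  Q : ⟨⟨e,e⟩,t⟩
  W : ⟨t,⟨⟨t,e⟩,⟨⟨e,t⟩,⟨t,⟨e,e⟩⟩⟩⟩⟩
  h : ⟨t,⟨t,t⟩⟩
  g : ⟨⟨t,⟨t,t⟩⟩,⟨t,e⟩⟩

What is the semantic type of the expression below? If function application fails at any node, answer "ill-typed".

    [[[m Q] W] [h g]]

⟨⟨e,t⟩,⟨t,⟨e,e⟩⟩⟩

[m Q]: functor Q : ⟨⟨e,e⟩,t⟩, argument m : ⟨e,e⟩; result t.
[[m Q] W]: functor W : ⟨t,⟨⟨t,e⟩,⟨⟨e,t⟩,⟨t,⟨e,e⟩⟩⟩⟩⟩, argument [m Q] : t; result ⟨⟨t,e⟩,⟨⟨e,t⟩,⟨t,⟨e,e⟩⟩⟩⟩.
[h g]: functor g : ⟨⟨t,⟨t,t⟩⟩,⟨t,e⟩⟩, argument h : ⟨t,⟨t,t⟩⟩; result ⟨t,e⟩.
[[[m Q] W] [h g]]: functor [[m Q] W] : ⟨⟨t,e⟩,⟨⟨e,t⟩,⟨t,⟨e,e⟩⟩⟩⟩, argument [h g] : ⟨t,e⟩; result ⟨⟨e,t⟩,⟨t,⟨e,e⟩⟩⟩.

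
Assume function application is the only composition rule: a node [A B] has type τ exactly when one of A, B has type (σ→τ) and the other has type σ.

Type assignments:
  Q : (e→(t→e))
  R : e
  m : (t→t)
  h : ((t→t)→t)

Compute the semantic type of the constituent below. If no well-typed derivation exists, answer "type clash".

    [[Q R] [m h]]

[Q R]: (e→(t→e)) applied to e yields (t→e).
[m h]: ((t→t)→t) applied to (t→t) yields t.
[[Q R] [m h]]: (t→e) applied to t yields e.

e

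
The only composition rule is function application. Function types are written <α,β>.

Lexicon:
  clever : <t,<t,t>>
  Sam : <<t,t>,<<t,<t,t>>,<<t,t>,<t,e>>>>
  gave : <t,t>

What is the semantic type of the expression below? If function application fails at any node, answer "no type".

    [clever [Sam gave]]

At [Sam gave], Sam : <<t,t>,<<t,<t,t>>,<<t,t>,<t,e>>>> takes gave : <t,t>, giving <<t,<t,t>>,<<t,t>,<t,e>>>.
At [clever [Sam gave]], [Sam gave] : <<t,<t,t>>,<<t,t>,<t,e>>> takes clever : <t,<t,t>>, giving <<t,t>,<t,e>>.

<<t,t>,<t,e>>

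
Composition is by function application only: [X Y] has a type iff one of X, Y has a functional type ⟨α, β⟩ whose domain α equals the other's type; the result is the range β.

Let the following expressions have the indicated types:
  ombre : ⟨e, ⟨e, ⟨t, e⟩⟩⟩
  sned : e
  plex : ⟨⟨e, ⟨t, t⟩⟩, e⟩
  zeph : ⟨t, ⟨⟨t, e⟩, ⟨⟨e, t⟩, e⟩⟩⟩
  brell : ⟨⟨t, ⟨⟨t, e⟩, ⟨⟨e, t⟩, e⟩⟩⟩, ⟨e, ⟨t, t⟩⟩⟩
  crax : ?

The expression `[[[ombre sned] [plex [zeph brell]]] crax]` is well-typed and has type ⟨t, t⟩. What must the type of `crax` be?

⟨⟨t, e⟩, ⟨t, t⟩⟩

For [[[ombre sned] [plex [zeph brell]]] crax] to have type ⟨t, t⟩ with [[ombre sned] [plex [zeph brell]]] of type ⟨t, e⟩, crax must be the function: crax : ⟨⟨t, e⟩, ⟨t, t⟩⟩.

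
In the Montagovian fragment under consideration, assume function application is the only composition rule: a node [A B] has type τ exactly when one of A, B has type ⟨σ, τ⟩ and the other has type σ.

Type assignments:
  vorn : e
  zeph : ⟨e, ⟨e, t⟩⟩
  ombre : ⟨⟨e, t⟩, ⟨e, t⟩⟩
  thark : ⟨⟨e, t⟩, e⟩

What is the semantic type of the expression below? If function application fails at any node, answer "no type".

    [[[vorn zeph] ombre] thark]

e

[vorn zeph]: ⟨e, ⟨e, t⟩⟩ applied to e yields ⟨e, t⟩.
[[vorn zeph] ombre]: ⟨⟨e, t⟩, ⟨e, t⟩⟩ applied to ⟨e, t⟩ yields ⟨e, t⟩.
[[[vorn zeph] ombre] thark]: ⟨⟨e, t⟩, e⟩ applied to ⟨e, t⟩ yields e.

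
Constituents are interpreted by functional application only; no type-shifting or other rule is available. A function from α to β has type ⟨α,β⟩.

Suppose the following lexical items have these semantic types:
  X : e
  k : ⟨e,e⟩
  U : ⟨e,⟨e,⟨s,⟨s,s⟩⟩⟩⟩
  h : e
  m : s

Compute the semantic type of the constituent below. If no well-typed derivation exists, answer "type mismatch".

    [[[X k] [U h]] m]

⟨s,s⟩

[X k]: k is ⟨e,e⟩, X is e; result e.
[U h]: U is ⟨e,⟨e,⟨s,⟨s,s⟩⟩⟩⟩, h is e; result ⟨e,⟨s,⟨s,s⟩⟩⟩.
[[X k] [U h]]: [U h] is ⟨e,⟨s,⟨s,s⟩⟩⟩, [X k] is e; result ⟨s,⟨s,s⟩⟩.
[[[X k] [U h]] m]: [[X k] [U h]] is ⟨s,⟨s,s⟩⟩, m is s; result ⟨s,s⟩.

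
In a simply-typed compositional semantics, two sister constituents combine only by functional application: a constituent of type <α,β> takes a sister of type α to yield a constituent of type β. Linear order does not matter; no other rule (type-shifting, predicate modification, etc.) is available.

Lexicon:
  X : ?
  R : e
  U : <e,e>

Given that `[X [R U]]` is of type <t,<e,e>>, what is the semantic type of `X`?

<e,<t,<e,e>>>

[X [R U]] must have type <t,<e,e>>. The sister [R U] has type e; that is not a function onto <t,<e,e>>, so X must be the functor, of type <e,<t,<e,e>>>.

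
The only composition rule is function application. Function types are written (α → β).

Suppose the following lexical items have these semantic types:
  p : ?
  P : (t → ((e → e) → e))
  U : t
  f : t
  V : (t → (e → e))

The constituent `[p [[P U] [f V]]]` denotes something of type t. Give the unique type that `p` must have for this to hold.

(e → t)

For [p [[P U] [f V]]] to have type t with [[P U] [f V]] of type e, p must be the function: p : (e → t).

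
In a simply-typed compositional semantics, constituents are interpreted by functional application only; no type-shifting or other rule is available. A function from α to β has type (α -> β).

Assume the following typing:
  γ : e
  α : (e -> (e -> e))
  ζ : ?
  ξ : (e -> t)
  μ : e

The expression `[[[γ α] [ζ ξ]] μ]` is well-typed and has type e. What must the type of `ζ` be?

At [[[γ α] [ζ ξ]] μ] (required: e): μ is e, which is not a function with range e; hence [[γ α] [ζ ξ]] is the functor — type (e -> e).
At [[γ α] [ζ ξ]] (required: (e -> e)): [γ α] is (e -> e), which is not a function with range (e -> e); hence [ζ ξ] is the functor — type ((e -> e) -> (e -> e)).
At [ζ ξ] (required: ((e -> e) -> (e -> e))): ξ is (e -> t), which is not a function with range ((e -> e) -> (e -> e)); hence ζ is the functor — type ((e -> t) -> ((e -> e) -> (e -> e))).

((e -> t) -> ((e -> e) -> (e -> e)))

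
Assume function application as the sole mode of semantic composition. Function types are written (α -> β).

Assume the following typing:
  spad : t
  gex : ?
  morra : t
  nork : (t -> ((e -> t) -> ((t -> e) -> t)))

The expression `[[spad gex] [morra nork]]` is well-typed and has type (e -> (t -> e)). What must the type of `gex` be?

(t -> (((e -> t) -> ((t -> e) -> t)) -> (e -> (t -> e))))

For [[spad gex] [morra nork]] to have type (e -> (t -> e)) with [morra nork] of type ((e -> t) -> ((t -> e) -> t)), [spad gex] must be the function: [spad gex] : (((e -> t) -> ((t -> e) -> t)) -> (e -> (t -> e))).
For [spad gex] to have type (((e -> t) -> ((t -> e) -> t)) -> (e -> (t -> e))) with spad of type t, gex must be the function: gex : (t -> (((e -> t) -> ((t -> e) -> t)) -> (e -> (t -> e)))).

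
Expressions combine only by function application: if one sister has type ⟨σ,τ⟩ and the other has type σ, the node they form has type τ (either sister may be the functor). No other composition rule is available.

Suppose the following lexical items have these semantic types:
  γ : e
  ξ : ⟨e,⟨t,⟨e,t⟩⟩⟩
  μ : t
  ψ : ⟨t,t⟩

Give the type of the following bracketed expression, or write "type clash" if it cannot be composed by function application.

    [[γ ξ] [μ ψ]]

⟨e,t⟩

[γ ξ]: functor ξ : ⟨e,⟨t,⟨e,t⟩⟩⟩, argument γ : e; result ⟨t,⟨e,t⟩⟩.
[μ ψ]: functor ψ : ⟨t,t⟩, argument μ : t; result t.
[[γ ξ] [μ ψ]]: functor [γ ξ] : ⟨t,⟨e,t⟩⟩, argument [μ ψ] : t; result ⟨e,t⟩.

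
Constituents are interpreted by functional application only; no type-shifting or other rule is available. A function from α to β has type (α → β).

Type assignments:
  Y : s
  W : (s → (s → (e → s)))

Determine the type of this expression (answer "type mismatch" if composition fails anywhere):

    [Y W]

(s → (e → s))

[Y W]: W is (s → (s → (e → s))), Y is s; result (s → (e → s)).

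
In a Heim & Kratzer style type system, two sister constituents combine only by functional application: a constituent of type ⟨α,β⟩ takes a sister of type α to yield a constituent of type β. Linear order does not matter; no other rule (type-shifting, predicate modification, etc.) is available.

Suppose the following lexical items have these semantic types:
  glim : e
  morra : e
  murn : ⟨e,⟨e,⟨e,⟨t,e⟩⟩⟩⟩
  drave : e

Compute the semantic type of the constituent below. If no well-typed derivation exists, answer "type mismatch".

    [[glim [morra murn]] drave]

⟨t,e⟩

[morra murn]: ⟨e,⟨e,⟨e,⟨t,e⟩⟩⟩⟩ applied to e yields ⟨e,⟨e,⟨t,e⟩⟩⟩.
[glim [morra murn]]: ⟨e,⟨e,⟨t,e⟩⟩⟩ applied to e yields ⟨e,⟨t,e⟩⟩.
[[glim [morra murn]] drave]: ⟨e,⟨t,e⟩⟩ applied to e yields ⟨t,e⟩.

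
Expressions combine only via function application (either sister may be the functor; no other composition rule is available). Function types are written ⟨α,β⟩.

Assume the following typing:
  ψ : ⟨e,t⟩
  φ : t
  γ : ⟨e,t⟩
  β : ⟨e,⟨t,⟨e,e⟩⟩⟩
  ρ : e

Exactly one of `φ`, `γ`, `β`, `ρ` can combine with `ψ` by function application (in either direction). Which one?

ρ

φ : t — ψ needs e; φ needs nothing (atomic); neither fits.
γ : ⟨e,t⟩ — ψ needs e; γ needs e; neither fits.
β : ⟨e,⟨t,⟨e,e⟩⟩⟩ — ψ needs e; β needs e; neither fits.
ρ — combines: ψ : ⟨e,t⟩ takes ρ : e as argument, giving t.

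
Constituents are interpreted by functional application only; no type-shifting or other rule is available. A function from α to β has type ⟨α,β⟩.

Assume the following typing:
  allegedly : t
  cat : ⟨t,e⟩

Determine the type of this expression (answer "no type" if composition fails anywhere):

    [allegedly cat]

e

[allegedly cat]: cat is ⟨t,e⟩, allegedly is t; result e.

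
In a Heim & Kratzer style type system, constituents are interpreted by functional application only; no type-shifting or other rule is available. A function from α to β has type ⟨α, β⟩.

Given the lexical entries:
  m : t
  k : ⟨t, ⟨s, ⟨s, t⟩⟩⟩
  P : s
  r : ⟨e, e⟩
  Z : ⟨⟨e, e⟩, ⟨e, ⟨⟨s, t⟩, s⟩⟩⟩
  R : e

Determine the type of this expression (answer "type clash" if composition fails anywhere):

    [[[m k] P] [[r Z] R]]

At [m k], k : ⟨t, ⟨s, ⟨s, t⟩⟩⟩ takes m : t, giving ⟨s, ⟨s, t⟩⟩.
At [[m k] P], [m k] : ⟨s, ⟨s, t⟩⟩ takes P : s, giving ⟨s, t⟩.
At [r Z], Z : ⟨⟨e, e⟩, ⟨e, ⟨⟨s, t⟩, s⟩⟩⟩ takes r : ⟨e, e⟩, giving ⟨e, ⟨⟨s, t⟩, s⟩⟩.
At [[r Z] R], [r Z] : ⟨e, ⟨⟨s, t⟩, s⟩⟩ takes R : e, giving ⟨⟨s, t⟩, s⟩.
At [[[m k] P] [[r Z] R]], [[r Z] R] : ⟨⟨s, t⟩, s⟩ takes [[m k] P] : ⟨s, t⟩, giving s.

s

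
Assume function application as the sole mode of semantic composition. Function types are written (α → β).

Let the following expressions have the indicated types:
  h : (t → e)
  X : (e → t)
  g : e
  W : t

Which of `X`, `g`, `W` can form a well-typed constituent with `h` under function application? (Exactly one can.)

W

X : (e → t) — h needs t; X needs e; neither fits.
g : e — h needs t; g needs nothing (atomic); neither fits.
W — combines: h : (t → e) takes W : t as argument, giving e.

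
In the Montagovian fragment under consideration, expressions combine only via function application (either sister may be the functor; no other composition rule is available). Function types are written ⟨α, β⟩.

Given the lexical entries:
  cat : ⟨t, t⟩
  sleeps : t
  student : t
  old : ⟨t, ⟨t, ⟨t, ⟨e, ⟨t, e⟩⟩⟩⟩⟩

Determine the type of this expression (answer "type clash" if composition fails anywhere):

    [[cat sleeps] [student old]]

⟨t, ⟨e, ⟨t, e⟩⟩⟩

[cat sleeps]: functor cat : ⟨t, t⟩, argument sleeps : t; result t.
[student old]: functor old : ⟨t, ⟨t, ⟨t, ⟨e, ⟨t, e⟩⟩⟩⟩⟩, argument student : t; result ⟨t, ⟨t, ⟨e, ⟨t, e⟩⟩⟩⟩.
[[cat sleeps] [student old]]: functor [student old] : ⟨t, ⟨t, ⟨e, ⟨t, e⟩⟩⟩⟩, argument [cat sleeps] : t; result ⟨t, ⟨e, ⟨t, e⟩⟩⟩.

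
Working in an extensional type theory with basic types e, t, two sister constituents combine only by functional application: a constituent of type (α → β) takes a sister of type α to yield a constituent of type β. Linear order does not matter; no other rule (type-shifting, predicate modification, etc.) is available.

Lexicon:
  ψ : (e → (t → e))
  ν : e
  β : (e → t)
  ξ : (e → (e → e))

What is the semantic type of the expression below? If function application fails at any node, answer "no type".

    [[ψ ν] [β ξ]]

[ψ ν] — ψ of type (e → (t → e)) combines with ν of type e: type (t → e).
[β ξ]: (e → t) and (e → (e → e)) cannot combine by function application — type clash.

no type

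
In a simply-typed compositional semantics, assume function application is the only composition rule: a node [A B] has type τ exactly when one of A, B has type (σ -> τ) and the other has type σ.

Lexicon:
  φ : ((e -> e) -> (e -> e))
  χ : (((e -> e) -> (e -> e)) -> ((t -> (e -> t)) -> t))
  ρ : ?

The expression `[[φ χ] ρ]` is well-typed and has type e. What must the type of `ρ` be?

(((t -> (e -> t)) -> t) -> e)

For [[φ χ] ρ] to have type e with [φ χ] of type ((t -> (e -> t)) -> t), ρ must be the function: ρ : (((t -> (e -> t)) -> t) -> e).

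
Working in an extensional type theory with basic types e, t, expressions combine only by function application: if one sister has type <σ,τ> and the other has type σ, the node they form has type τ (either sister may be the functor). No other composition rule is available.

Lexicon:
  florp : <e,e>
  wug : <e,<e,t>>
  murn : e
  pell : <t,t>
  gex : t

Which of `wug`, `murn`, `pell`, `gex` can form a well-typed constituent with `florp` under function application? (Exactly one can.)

murn

wug : <e,<e,t>> — neither side's domain matches the other.
murn — combines: florp : <e,e> takes murn : e as argument, giving e.
pell : <t,t> — neither side's domain matches the other.
gex : t — neither side's domain matches the other.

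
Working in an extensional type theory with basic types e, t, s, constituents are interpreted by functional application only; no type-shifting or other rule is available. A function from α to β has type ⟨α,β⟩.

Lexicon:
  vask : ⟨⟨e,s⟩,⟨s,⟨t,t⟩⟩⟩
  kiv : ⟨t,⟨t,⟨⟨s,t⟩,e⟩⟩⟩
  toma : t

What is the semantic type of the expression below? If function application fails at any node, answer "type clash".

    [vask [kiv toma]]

type clash

[kiv toma] — kiv of type ⟨t,⟨t,⟨⟨s,t⟩,e⟩⟩⟩ combines with toma of type t: type ⟨t,⟨⟨s,t⟩,e⟩⟩.
[vask [kiv toma]]: ⟨⟨e,s⟩,⟨s,⟨t,t⟩⟩⟩ and ⟨t,⟨⟨s,t⟩,e⟩⟩ cannot combine by function application — type clash.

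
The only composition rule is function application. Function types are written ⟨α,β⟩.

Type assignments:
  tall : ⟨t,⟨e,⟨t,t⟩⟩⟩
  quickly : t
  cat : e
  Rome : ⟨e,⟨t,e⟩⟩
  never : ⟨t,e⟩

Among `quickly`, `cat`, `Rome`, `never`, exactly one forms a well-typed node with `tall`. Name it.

quickly

quickly — combines: tall : ⟨t,⟨e,⟨t,t⟩⟩⟩ takes quickly : t as argument, giving ⟨e,⟨t,t⟩⟩.
cat : e — neither side's domain matches the other.
Rome : ⟨e,⟨t,e⟩⟩ — neither side's domain matches the other.
never : ⟨t,e⟩ — neither side's domain matches the other.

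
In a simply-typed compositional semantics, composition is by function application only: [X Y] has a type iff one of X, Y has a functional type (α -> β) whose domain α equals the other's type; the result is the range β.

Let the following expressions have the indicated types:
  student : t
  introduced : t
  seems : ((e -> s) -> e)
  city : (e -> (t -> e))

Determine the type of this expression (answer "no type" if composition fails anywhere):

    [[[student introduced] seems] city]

[student introduced]: t with t — neither is a function whose domain matches the other; composition fails here.

no type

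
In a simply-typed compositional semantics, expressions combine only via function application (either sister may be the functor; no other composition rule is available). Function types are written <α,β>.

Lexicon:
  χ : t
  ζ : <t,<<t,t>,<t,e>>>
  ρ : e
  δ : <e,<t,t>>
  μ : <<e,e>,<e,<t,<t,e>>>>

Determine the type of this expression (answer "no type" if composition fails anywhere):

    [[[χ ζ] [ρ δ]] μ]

At [χ ζ], ζ : <t,<<t,t>,<t,e>>> takes χ : t, giving <<t,t>,<t,e>>.
At [ρ δ], δ : <e,<t,t>> takes ρ : e, giving <t,t>.
At [[χ ζ] [ρ δ]], [χ ζ] : <<t,t>,<t,e>> takes [ρ δ] : <t,t>, giving <t,e>.
At [[[χ ζ] [ρ δ]] μ]: neither <t,e> nor <<e,e>,<e,<t,<t,e>>>> can take the other as argument; the node is ill-typed.

no type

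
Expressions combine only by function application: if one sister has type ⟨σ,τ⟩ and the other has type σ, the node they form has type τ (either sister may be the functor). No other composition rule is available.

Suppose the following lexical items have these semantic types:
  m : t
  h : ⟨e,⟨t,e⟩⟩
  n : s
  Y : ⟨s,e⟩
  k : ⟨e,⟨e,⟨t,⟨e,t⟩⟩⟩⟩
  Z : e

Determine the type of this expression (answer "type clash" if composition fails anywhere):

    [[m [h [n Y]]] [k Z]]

[n Y]: Y is ⟨s,e⟩, n is s; result e.
[h [n Y]]: h is ⟨e,⟨t,e⟩⟩, [n Y] is e; result ⟨t,e⟩.
[m [h [n Y]]]: [h [n Y]] is ⟨t,e⟩, m is t; result e.
[k Z]: k is ⟨e,⟨e,⟨t,⟨e,t⟩⟩⟩⟩, Z is e; result ⟨e,⟨t,⟨e,t⟩⟩⟩.
[[m [h [n Y]]] [k Z]]: [k Z] is ⟨e,⟨t,⟨e,t⟩⟩⟩, [m [h [n Y]]] is e; result ⟨t,⟨e,t⟩⟩.

⟨t,⟨e,t⟩⟩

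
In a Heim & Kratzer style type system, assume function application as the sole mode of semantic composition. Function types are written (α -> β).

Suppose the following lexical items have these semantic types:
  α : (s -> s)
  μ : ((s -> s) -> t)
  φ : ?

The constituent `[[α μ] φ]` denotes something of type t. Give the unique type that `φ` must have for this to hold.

[[α μ] φ] is required to be t. [α μ] : t cannot yield t as functor, so φ : (t -> t).

(t -> t)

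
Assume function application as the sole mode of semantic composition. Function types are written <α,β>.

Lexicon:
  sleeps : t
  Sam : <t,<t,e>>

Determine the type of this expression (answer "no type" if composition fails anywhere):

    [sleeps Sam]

<t,e>

[sleeps Sam]: Sam is <t,<t,e>>, sleeps is t; result <t,e>.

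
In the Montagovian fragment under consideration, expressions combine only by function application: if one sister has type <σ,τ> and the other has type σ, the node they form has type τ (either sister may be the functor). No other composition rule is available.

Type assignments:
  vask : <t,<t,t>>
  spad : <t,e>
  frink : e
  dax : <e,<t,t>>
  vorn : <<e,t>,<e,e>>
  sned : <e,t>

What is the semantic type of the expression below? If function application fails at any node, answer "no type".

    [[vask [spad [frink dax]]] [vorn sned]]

[frink dax] — dax of type <e,<t,t>> combines with frink of type e: type <t,t>.
[spad [frink dax]]: <t,e> and <t,t> cannot combine by function application — type clash.

no type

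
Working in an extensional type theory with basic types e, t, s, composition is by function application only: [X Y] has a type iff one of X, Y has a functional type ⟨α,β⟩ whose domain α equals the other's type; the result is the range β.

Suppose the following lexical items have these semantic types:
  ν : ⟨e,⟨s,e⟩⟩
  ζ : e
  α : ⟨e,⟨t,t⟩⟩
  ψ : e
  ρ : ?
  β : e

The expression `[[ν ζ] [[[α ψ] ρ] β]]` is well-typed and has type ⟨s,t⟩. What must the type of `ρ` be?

⟨⟨t,t⟩,⟨e,⟨⟨s,e⟩,⟨s,t⟩⟩⟩⟩

For [[ν ζ] [[[α ψ] ρ] β]] to have type ⟨s,t⟩ with [ν ζ] of type ⟨s,e⟩, [[[α ψ] ρ] β] must be the function: [[[α ψ] ρ] β] : ⟨⟨s,e⟩,⟨s,t⟩⟩.
For [[[α ψ] ρ] β] to have type ⟨⟨s,e⟩,⟨s,t⟩⟩ with β of type e, [[α ψ] ρ] must be the function: [[α ψ] ρ] : ⟨e,⟨⟨s,e⟩,⟨s,t⟩⟩⟩.
For [[α ψ] ρ] to have type ⟨e,⟨⟨s,e⟩,⟨s,t⟩⟩⟩ with [α ψ] of type ⟨t,t⟩, ρ must be the function: ρ : ⟨⟨t,t⟩,⟨e,⟨⟨s,e⟩,⟨s,t⟩⟩⟩⟩.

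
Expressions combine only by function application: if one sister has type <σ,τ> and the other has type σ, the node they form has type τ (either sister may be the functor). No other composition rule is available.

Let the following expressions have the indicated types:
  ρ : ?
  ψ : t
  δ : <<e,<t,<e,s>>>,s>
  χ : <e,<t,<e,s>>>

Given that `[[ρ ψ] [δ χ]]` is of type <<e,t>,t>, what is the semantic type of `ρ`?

[[ρ ψ] [δ χ]] is required to be <<e,t>,t>. [δ χ] : s cannot yield <<e,t>,t> as functor, so [ρ ψ] : <s,<<e,t>,t>>.
[ρ ψ] is required to be <s,<<e,t>,t>>. ψ : t cannot yield <s,<<e,t>,t>> as functor, so ρ : <t,<s,<<e,t>,t>>>.

<t,<s,<<e,t>,t>>>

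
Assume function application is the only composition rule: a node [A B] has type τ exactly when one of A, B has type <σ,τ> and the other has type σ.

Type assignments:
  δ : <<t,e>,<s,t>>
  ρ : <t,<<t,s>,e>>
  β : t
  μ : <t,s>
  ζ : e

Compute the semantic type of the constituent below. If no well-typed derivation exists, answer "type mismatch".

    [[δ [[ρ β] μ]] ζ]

[ρ β]: ρ is <t,<<t,s>,e>>, β is t; result <<t,s>,e>.
[[ρ β] μ]: [ρ β] is <<t,s>,e>, μ is <t,s>; result e.
At [δ [[ρ β] μ]]: neither <<t,e>,<s,t>> nor e can take the other as argument; the node is ill-typed.

type mismatch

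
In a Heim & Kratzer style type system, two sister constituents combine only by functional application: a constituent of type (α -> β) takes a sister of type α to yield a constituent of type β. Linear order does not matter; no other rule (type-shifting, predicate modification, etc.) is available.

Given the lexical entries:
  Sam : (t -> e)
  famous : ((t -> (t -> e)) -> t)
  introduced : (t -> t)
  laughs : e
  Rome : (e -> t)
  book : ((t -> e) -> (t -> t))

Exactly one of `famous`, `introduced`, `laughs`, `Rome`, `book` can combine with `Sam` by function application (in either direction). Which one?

book

famous : ((t -> (t -> e)) -> t) — no; Sam wants t, and famous wants (t -> (t -> e)).
introduced : (t -> t) — no; Sam wants t, and introduced wants t.
laughs : e — no; Sam wants t, and laughs wants nothing (atomic).
Rome : (e -> t) — no; Sam wants t, and Rome wants e.
book — combines: book : ((t -> e) -> (t -> t)) takes Sam : (t -> e) as argument, giving (t -> t).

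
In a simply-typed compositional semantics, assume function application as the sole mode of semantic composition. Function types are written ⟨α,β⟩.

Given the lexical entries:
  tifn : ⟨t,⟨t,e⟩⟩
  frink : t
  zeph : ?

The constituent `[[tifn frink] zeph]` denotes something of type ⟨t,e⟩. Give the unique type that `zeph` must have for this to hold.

For [[tifn frink] zeph] to have type ⟨t,e⟩ with [tifn frink] of type ⟨t,e⟩, zeph must be the function: zeph : ⟨⟨t,e⟩,⟨t,e⟩⟩.

⟨⟨t,e⟩,⟨t,e⟩⟩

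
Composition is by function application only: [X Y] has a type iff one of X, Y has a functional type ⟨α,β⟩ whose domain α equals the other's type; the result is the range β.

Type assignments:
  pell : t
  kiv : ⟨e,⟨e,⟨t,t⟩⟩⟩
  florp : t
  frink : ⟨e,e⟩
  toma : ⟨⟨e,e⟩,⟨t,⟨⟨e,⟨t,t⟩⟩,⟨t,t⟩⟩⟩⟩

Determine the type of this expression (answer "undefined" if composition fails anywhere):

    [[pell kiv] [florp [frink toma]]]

[pell kiv]: t and ⟨e,⟨e,⟨t,t⟩⟩⟩ cannot combine by function application — type clash.

undefined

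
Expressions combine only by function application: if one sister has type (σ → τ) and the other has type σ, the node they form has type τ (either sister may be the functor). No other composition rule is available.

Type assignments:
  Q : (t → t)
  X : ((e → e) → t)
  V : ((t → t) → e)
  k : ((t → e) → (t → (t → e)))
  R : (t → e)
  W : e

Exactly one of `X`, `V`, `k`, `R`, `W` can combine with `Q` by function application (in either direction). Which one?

X : ((e → e) → t) — neither side's domain matches the other.
V — combines: V : ((t → t) → e) takes Q : (t → t) as argument, giving e.
k : ((t → e) → (t → (t → e))) — neither side's domain matches the other.
R : (t → e) — neither side's domain matches the other.
W : e — neither side's domain matches the other.

V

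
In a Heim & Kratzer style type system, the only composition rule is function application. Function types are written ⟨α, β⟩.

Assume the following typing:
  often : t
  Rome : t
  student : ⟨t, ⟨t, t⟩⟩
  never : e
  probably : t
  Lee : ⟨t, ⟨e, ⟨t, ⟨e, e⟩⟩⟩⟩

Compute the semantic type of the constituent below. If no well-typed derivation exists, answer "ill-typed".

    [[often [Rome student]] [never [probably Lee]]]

[Rome student] — student of type ⟨t, ⟨t, t⟩⟩ combines with Rome of type t: type ⟨t, t⟩.
[often [Rome student]] — [Rome student] of type ⟨t, t⟩ combines with often of type t: type t.
[probably Lee] — Lee of type ⟨t, ⟨e, ⟨t, ⟨e, e⟩⟩⟩⟩ combines with probably of type t: type ⟨e, ⟨t, ⟨e, e⟩⟩⟩.
[never [probably Lee]] — [probably Lee] of type ⟨e, ⟨t, ⟨e, e⟩⟩⟩ combines with never of type e: type ⟨t, ⟨e, e⟩⟩.
[[often [Rome student]] [never [probably Lee]]] — [never [probably Lee]] of type ⟨t, ⟨e, e⟩⟩ combines with [often [Rome student]] of type t: type ⟨e, e⟩.

⟨e, e⟩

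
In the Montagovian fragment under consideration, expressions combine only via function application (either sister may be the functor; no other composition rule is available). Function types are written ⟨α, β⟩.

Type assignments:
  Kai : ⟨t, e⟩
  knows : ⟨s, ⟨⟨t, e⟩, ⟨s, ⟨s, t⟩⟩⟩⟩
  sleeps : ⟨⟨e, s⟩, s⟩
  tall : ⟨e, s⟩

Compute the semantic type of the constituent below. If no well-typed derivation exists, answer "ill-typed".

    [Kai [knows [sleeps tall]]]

⟨s, ⟨s, t⟩⟩

At [sleeps tall], sleeps : ⟨⟨e, s⟩, s⟩ takes tall : ⟨e, s⟩, giving s.
At [knows [sleeps tall]], knows : ⟨s, ⟨⟨t, e⟩, ⟨s, ⟨s, t⟩⟩⟩⟩ takes [sleeps tall] : s, giving ⟨⟨t, e⟩, ⟨s, ⟨s, t⟩⟩⟩.
At [Kai [knows [sleeps tall]]], [knows [sleeps tall]] : ⟨⟨t, e⟩, ⟨s, ⟨s, t⟩⟩⟩ takes Kai : ⟨t, e⟩, giving ⟨s, ⟨s, t⟩⟩.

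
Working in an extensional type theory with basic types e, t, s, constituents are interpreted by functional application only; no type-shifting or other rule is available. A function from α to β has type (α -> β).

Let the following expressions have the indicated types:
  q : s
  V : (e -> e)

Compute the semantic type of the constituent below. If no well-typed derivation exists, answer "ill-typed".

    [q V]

At [q V]: neither s nor (e -> e) can take the other as argument; the node is ill-typed.

ill-typed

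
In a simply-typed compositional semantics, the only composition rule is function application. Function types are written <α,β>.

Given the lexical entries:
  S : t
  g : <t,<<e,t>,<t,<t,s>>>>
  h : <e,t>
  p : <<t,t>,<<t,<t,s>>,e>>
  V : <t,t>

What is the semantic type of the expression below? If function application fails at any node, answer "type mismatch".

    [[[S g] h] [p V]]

e

At [S g], g : <t,<<e,t>,<t,<t,s>>>> takes S : t, giving <<e,t>,<t,<t,s>>>.
At [[S g] h], [S g] : <<e,t>,<t,<t,s>>> takes h : <e,t>, giving <t,<t,s>>.
At [p V], p : <<t,t>,<<t,<t,s>>,e>> takes V : <t,t>, giving <<t,<t,s>>,e>.
At [[[S g] h] [p V]], [p V] : <<t,<t,s>>,e> takes [[S g] h] : <t,<t,s>>, giving e.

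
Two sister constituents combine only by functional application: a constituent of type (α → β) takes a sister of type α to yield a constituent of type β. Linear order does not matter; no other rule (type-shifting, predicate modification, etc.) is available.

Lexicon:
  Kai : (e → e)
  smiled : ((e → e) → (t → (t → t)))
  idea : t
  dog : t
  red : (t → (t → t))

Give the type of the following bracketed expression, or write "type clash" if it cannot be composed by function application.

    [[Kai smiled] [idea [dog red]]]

(t → t)

[Kai smiled]: smiled is ((e → e) → (t → (t → t))), Kai is (e → e); result (t → (t → t)).
[dog red]: red is (t → (t → t)), dog is t; result (t → t).
[idea [dog red]]: [dog red] is (t → t), idea is t; result t.
[[Kai smiled] [idea [dog red]]]: [Kai smiled] is (t → (t → t)), [idea [dog red]] is t; result (t → t).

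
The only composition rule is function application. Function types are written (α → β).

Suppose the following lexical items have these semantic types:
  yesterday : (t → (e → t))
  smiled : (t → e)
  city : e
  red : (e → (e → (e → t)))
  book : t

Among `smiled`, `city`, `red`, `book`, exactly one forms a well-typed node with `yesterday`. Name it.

smiled : (t → e) — yesterday needs t; smiled needs t; neither fits.
city : e — yesterday needs t; city needs nothing (atomic); neither fits.
red : (e → (e → (e → t))) — yesterday needs t; red needs e; neither fits.
book — combines: yesterday : (t → (e → t)) takes book : t as argument, giving (e → t).

book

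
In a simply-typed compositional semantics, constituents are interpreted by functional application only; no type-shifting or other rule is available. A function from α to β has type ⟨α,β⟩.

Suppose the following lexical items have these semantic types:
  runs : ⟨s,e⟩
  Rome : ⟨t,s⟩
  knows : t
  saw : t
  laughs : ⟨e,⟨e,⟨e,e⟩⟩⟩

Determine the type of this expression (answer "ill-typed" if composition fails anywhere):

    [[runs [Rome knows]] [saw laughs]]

[Rome knows]: functor Rome : ⟨t,s⟩, argument knows : t; result s.
[runs [Rome knows]]: functor runs : ⟨s,e⟩, argument [Rome knows] : s; result e.
[saw laughs]: t with ⟨e,⟨e,⟨e,e⟩⟩⟩ — neither is a function whose domain matches the other; composition fails here.

ill-typed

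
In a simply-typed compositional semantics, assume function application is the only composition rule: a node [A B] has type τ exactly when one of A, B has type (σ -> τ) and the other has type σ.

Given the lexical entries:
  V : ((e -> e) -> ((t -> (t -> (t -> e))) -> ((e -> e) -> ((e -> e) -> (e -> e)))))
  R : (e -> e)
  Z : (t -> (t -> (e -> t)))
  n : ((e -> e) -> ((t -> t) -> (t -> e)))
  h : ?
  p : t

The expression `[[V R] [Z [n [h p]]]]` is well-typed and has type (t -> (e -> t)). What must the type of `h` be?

For [[V R] [Z [n [h p]]]] to have type (t -> (e -> t)) with [V R] of type ((t -> (t -> (t -> e))) -> ((e -> e) -> ((e -> e) -> (e -> e)))), [Z [n [h p]]] must be the function: [Z [n [h p]]] : (((t -> (t -> (t -> e))) -> ((e -> e) -> ((e -> e) -> (e -> e)))) -> (t -> (e -> t))).
For [Z [n [h p]]] to have type (((t -> (t -> (t -> e))) -> ((e -> e) -> ((e -> e) -> (e -> e)))) -> (t -> (e -> t))) with Z of type (t -> (t -> (e -> t))), [n [h p]] must be the function: [n [h p]] : ((t -> (t -> (e -> t))) -> (((t -> (t -> (t -> e))) -> ((e -> e) -> ((e -> e) -> (e -> e)))) -> (t -> (e -> t)))).
For [n [h p]] to have type ((t -> (t -> (e -> t))) -> (((t -> (t -> (t -> e))) -> ((e -> e) -> ((e -> e) -> (e -> e)))) -> (t -> (e -> t)))) with n of type ((e -> e) -> ((t -> t) -> (t -> e))), [h p] must be the function: [h p] : (((e -> e) -> ((t -> t) -> (t -> e))) -> ((t -> (t -> (e -> t))) -> (((t -> (t -> (t -> e))) -> ((e -> e) -> ((e -> e) -> (e -> e)))) -> (t -> (e -> t))))).
For [h p] to have type (((e -> e) -> ((t -> t) -> (t -> e))) -> ((t -> (t -> (e -> t))) -> (((t -> (t -> (t -> e))) -> ((e -> e) -> ((e -> e) -> (e -> e)))) -> (t -> (e -> t))))) with p of type t, h must be the function: h : (t -> (((e -> e) -> ((t -> t) -> (t -> e))) -> ((t -> (t -> (e -> t))) -> (((t -> (t -> (t -> e))) -> ((e -> e) -> ((e -> e) -> (e -> e)))) -> (t -> (e -> t)))))).

(t -> (((e -> e) -> ((t -> t) -> (t -> e))) -> ((t -> (t -> (e -> t))) -> (((t -> (t -> (t -> e))) -> ((e -> e) -> ((e -> e) -> (e -> e)))) -> (t -> (e -> t))))))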